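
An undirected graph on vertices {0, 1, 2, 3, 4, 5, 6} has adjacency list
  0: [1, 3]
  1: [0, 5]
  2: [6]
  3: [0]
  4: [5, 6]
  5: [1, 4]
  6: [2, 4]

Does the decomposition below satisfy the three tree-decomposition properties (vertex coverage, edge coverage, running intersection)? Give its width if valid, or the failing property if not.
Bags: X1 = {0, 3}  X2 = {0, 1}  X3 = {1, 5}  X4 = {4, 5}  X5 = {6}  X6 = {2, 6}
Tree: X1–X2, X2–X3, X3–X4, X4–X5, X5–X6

No — edge (4,6) lies in no bag.

A tree decomposition must satisfy three properties: every vertex lies in some bag; for every edge, both endpoints lie together in some bag; and for every vertex, the bags containing it form a connected subtree. Here edge (4,6) lies in no bag, so the decomposition is invalid.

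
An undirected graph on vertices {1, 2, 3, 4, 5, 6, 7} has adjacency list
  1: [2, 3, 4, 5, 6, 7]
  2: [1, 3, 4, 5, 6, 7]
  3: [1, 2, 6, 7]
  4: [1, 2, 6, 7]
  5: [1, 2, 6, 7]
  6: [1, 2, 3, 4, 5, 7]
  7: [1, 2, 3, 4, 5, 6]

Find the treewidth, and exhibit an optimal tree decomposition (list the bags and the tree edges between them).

Treewidth 4.
Bags: B1 = {1, 2, 5, 6, 7}  B2 = {1, 2, 4, 6, 7}  B3 = {1, 2, 3, 6, 7}
Tree: B1–B2, B2–B3

Every bag has size at most 5, so the width is 5 − 1 = 4 and tw(G) ≤ 4. Conversely, {1, 2, 3, 6, 7} is a clique of size 5, and the vertices of any clique must share a bag in every tree decomposition; so some bag has ≥ 5 vertices and tw(G) ≥ 4. Therefore the treewidth is 4.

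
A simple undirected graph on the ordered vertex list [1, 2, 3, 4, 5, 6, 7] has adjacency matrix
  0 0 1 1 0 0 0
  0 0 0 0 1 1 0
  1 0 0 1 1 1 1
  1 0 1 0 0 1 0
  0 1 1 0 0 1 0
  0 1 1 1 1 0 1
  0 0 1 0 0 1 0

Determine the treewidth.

2

A width-2 tree decomposition is:
Bags: B1 = {3, 4, 6}  B2 = {3, 6, 7}  B3 = {3, 5, 6}  B4 = {2, 5, 6}  B5 = {1, 3, 4}
Tree: B1–B2, B2–B3, B3–B4, B1–B5
Each bag holds 3 vertices, so the decomposition has width 2, which upper-bounds the treewidth. Conversely, {2, 5, 6} is a clique of size 3, and the vertices of any clique must share a bag in every tree decomposition; so some bag has ≥ 3 vertices and tw(G) ≥ 2. The upper and lower bounds meet at 2, so that is the treewidth.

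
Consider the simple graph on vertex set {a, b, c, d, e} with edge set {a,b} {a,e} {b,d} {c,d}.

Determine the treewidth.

1

A width-1 tree decomposition is:
Bags: B1 = {c, d}  B2 = {b, d}  B3 = {a, b}  B4 = {a, e}
Tree: B1–B2, B2–B3, B3–B4
Every bag has size at most 2, so the width is 2 − 1 = 1 and tw(G) ≤ 1. Since G has at least one edge (e.g. c–d), it is not an edgeless graph, so tw(G) ≥ 1. Hence tw(G) = 1 exactly.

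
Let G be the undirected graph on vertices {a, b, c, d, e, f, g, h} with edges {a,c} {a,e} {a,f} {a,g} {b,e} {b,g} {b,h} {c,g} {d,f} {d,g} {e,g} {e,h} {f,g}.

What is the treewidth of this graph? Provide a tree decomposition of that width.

Each bag holds 3 vertices, so the decomposition has width 2, which upper-bounds the treewidth. Conversely, {d, f, g} is a clique of size 3, and the vertices of any clique must share a bag in every tree decomposition; so some bag has ≥ 3 vertices and tw(G) ≥ 2. The upper and lower bounds meet at 2, so that is the treewidth.

Treewidth 2.
Bags: B1 = {a, e, g}  B2 = {a, f, g}  B3 = {b, e, g}  B4 = {b, e, h}  B5 = {a, c, g}  B6 = {d, f, g}
Tree: B1–B2, B1–B3, B3–B4, B2–B5, B2–B6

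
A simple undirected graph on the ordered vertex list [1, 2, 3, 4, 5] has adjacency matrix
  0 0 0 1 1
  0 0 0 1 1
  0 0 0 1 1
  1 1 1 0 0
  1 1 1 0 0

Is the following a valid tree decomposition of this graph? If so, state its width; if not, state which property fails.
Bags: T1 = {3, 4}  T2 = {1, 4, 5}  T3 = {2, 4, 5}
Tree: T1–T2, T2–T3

No — edge (5,3) lies in no bag.

A tree decomposition must satisfy three properties: every vertex lies in some bag; for every edge, both endpoints lie together in some bag; and for every vertex, the bags containing it form a connected subtree. Here edge (5,3) lies in no bag, so the decomposition is invalid.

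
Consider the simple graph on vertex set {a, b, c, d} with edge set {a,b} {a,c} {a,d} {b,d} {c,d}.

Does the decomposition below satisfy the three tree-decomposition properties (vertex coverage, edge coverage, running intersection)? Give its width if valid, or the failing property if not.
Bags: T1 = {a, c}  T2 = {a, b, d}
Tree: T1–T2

A tree decomposition must satisfy three properties: every vertex lies in some bag; for every edge, both endpoints lie together in some bag; and for every vertex, the bags containing it form a connected subtree. Here edge (d,c) lies in no bag, so the decomposition is invalid.

No — edge (d,c) lies in no bag.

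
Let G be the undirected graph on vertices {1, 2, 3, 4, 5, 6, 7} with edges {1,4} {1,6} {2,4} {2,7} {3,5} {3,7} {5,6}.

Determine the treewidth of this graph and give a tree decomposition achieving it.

Each bag holds 3 vertices, so the decomposition has width 2, which upper-bounds the treewidth. The edges 7–2–4–1–6–5–3–7 form a cycle, so G is not a tree and its treewidth is at least 2. Therefore the treewidth is 2.

Treewidth 2.
Bags: B1 = {2, 4, 7}  B2 = {1, 4, 7}  B3 = {1, 6, 7}  B4 = {5, 6, 7}  B5 = {3, 5, 7}
Tree: B1–B2, B2–B3, B3–B4, B4–B5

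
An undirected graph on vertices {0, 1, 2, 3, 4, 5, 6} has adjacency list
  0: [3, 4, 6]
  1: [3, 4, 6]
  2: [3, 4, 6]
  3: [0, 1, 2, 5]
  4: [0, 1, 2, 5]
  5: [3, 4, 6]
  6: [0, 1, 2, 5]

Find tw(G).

3

A width-3 tree decomposition is:
Bags: B1 = {1, 3, 4, 6}  B2 = {0, 3, 4, 6}  B3 = {2, 3, 4, 6}  B4 = {3, 4, 5, 6}
Tree: B1–B2, B2–B3, B3–B4
Each bag holds 4 vertices, so the decomposition has width 3, which upper-bounds the treewidth. For the lower bound: the 4 vertex sets {1,3}, {0,4}, {6}, {2} are disjoint, each induces a connected subgraph, and every pair is joined by at least one edge of G. Contracting each set to a single vertex therefore yields K_{4} as a minor, and since treewidth is minor-monotone, tw(G) ≥ tw(K_{4}) = 3. The upper and lower bounds meet at 3, so that is the treewidth.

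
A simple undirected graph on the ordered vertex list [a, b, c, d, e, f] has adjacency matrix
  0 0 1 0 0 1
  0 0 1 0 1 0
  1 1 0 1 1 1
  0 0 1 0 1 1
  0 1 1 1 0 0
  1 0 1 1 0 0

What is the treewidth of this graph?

2

A width-2 tree decomposition is:
Bags: B1 = {c, d, f}  B2 = {c, d, e}  B3 = {b, c, e}  B4 = {a, c, f}
Tree: B1–B2, B2–B3, B1–B4
Each bag holds 3 vertices, so the decomposition has width 2, which upper-bounds the treewidth. On the other hand G contains the 3-clique {c, d, e}. A clique must lie in a single bag of any decomposition, so no decomposition can have width below 2. Hence tw(G) = 2 exactly.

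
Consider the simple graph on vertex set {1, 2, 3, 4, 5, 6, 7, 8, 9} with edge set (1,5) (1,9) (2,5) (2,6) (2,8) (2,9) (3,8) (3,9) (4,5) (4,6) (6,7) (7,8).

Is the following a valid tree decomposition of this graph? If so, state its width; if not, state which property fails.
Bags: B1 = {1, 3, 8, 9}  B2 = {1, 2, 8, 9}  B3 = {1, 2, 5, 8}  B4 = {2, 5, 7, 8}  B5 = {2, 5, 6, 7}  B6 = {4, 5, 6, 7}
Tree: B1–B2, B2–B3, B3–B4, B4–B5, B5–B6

Yes; width 3.

Every vertex of G appears in some bag (union = {1, 2, 3, 4, 5, 6, 7, 8, 9}); every edge is covered by a bag; and for each vertex v the set of bags containing v is connected in the bag tree. The decomposition is therefore valid. The largest bag has 4 vertices, so the width is 3.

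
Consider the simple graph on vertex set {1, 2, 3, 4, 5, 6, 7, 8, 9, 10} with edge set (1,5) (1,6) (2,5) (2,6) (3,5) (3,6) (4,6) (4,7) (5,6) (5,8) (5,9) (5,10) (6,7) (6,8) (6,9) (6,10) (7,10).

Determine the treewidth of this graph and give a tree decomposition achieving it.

Treewidth 2.
One optimal decomposition is:
Bags: B1 = {5, 6, 10}  B2 = {5, 6, 9}  B3 = {6, 7, 10}  B4 = {1, 5, 6}  B5 = {4, 6, 7}  B6 = {5, 6, 8}  B7 = {2, 5, 6}  B8 = {3, 5, 6}
Tree: B1–B2, B1–B3, B2–B4, B3–B5, B2–B6, B4–B7, B7–B8

Every bag has size at most 3, so the width is 3 − 1 = 2 and tw(G) ≤ 2. For the lower bound, the 3 vertices {4, 6, 7} are pairwise adjacent, and any tree decomposition puts a clique entirely inside one bag — forcing width ≥ 2. Combining the bounds, tw(G) = 2.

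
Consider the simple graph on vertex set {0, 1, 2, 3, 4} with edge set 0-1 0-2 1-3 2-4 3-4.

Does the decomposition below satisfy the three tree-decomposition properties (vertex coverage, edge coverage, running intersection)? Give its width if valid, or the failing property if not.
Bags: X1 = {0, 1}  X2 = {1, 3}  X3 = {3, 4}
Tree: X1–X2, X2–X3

No — vertex 2 appears in no bag.

A tree decomposition must satisfy three properties: every vertex lies in some bag; for every edge, both endpoints lie together in some bag; and for every vertex, the bags containing it form a connected subtree. Here vertex 2 appears in no bag, so the decomposition is invalid.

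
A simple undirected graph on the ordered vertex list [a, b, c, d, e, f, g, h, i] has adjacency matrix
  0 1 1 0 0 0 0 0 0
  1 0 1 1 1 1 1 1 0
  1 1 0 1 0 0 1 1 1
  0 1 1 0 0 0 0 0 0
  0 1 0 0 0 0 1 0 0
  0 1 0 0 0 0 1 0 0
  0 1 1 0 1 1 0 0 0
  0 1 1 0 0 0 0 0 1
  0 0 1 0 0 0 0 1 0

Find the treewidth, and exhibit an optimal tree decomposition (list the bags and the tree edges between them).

Treewidth 2.
Bags: B1 = {c, h, i}  B2 = {b, c, h}  B3 = {b, c, g}  B4 = {b, c, d}  B5 = {b, f, g}  B6 = {a, b, c}  B7 = {b, e, g}
Tree: B1–B2, B2–B3, B2–B4, B3–B5, B4–B6, B5–B7

Each bag holds 3 vertices, so the decomposition has width 2, which upper-bounds the treewidth. For the lower bound, the 3 vertices {b, e, g} are pairwise adjacent, and any tree decomposition puts a clique entirely inside one bag — forcing width ≥ 2. Therefore the treewidth is 2.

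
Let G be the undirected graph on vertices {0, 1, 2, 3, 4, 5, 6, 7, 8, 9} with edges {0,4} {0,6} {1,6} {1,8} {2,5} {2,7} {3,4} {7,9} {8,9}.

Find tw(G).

A width-1 tree decomposition is:
Bags: B1 = {3, 4}  B2 = {0, 4}  B3 = {0, 6}  B4 = {1, 6}  B5 = {1, 8}  B6 = {8, 9}  B7 = {7, 9}  B8 = {2, 7}  B9 = {2, 5}
Tree: B1–B2, B2–B3, B3–B4, B4–B5, B5–B6, B6–B7, B7–B8, B8–B9
Every bag has size at most 2, so the width is 2 − 1 = 1 and tw(G) ≤ 1. G has an edge, so its treewidth is at least 1. Hence tw(G) = 1 exactly.

1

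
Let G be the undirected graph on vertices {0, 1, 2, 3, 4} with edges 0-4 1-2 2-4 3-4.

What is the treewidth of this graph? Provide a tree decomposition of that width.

Treewidth 1.
One such decomposition:
Bags: B1 = {0, 4}  B2 = {2, 4}  B3 = {3, 4}  B4 = {1, 2}
Tree: B1–B2, B1–B3, B2–B4

Every bag has size at most 2, so the width is 2 − 1 = 1 and tw(G) ≤ 1. Any graph with an edge has treewidth ≥ 1, and G has the edge 4–0. Therefore the treewidth is 1.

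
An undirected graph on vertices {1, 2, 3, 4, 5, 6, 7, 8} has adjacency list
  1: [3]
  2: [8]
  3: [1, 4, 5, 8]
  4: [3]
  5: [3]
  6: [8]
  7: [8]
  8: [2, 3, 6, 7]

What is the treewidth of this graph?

A width-1 tree decomposition is:
Bags: B1 = {7, 8}  B2 = {3, 8}  B3 = {1, 3}  B4 = {6, 8}  B5 = {3, 5}  B6 = {2, 8}  B7 = {3, 4}
Tree: B1–B2, B2–B3, B1–B4, B2–B5, B1–B6, B2–B7
Every bag has size at most 2, so the width is 2 − 1 = 1 and tw(G) ≤ 1. G has an edge, so its treewidth is at least 1. Hence tw(G) = 1 exactly.

1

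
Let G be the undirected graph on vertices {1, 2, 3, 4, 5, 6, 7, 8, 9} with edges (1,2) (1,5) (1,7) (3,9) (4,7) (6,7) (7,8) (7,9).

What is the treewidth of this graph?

1

A width-1 tree decomposition is:
Bags: B1 = {7, 8}  B2 = {7, 9}  B3 = {3, 9}  B4 = {4, 7}  B5 = {1, 7}  B6 = {1, 2}  B7 = {1, 5}  B8 = {6, 7}
Tree: B1–B2, B2–B3, B1–B4, B1–B5, B5–B6, B6–B7, B4–B8
Every bag has size at most 2, so the width is 2 − 1 = 1 and tw(G) ≤ 1. Any graph with an edge has treewidth ≥ 1, and G has the edge 7–8. Hence tw(G) = 1 exactly.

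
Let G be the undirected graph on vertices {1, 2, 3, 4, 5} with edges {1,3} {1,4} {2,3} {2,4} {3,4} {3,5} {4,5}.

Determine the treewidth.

2

A width-2 tree decomposition is:
Bags: B1 = {1, 3, 4}  B2 = {3, 4, 5}  B3 = {2, 3, 4}
Tree: B1–B2, B2–B3
The largest bag has 3 vertices, giving width 2; this decomposition certifies tw(G) ≤ 2. For the lower bound, the 3 vertices {1, 3, 4} are pairwise adjacent, and any tree decomposition puts a clique entirely inside one bag — forcing width ≥ 2. Hence tw(G) = 2 exactly.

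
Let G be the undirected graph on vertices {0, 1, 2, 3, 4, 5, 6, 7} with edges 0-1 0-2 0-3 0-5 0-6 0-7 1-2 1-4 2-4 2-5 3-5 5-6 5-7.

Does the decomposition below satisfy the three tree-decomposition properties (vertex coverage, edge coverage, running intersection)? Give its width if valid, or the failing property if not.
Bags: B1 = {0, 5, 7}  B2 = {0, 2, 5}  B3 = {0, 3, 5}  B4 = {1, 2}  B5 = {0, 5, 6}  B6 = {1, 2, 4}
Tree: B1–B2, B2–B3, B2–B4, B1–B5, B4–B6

A tree decomposition must satisfy three properties: every vertex lies in some bag; for every edge, both endpoints lie together in some bag; and for every vertex, the bags containing it form a connected subtree. Here edge (0,1) lies in no bag, so the decomposition is invalid.

No — edge (0,1) lies in no bag.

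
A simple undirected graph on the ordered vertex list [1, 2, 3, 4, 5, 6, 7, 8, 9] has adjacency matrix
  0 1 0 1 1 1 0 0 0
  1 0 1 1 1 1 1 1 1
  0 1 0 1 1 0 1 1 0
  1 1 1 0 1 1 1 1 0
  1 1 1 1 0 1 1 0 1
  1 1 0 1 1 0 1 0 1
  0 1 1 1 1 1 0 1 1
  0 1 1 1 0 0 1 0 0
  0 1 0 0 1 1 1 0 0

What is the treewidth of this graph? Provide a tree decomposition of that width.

Each bag holds 5 vertices, so the decomposition has width 4, which upper-bounds the treewidth. On the other hand G contains the 5-clique {2, 5, 6, 7, 9}. A clique must lie in a single bag of any decomposition, so no decomposition can have width below 4. Hence tw(G) = 4 exactly.

Treewidth 4.
One optimal decomposition is:
Bags: B1 = {2, 4, 5, 6, 7}  B2 = {2, 3, 4, 5, 7}  B3 = {2, 5, 6, 7, 9}  B4 = {1, 2, 4, 5, 6}  B5 = {2, 3, 4, 7, 8}
Tree: B1–B2, B1–B3, B1–B4, B2–B5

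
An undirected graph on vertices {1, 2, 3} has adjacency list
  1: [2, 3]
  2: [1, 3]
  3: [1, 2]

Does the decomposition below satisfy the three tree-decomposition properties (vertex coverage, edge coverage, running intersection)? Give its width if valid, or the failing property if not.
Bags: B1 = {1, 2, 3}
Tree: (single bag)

Every vertex of G appears in some bag (union = {1, 2, 3}); every edge is covered by a bag; and for each vertex v the set of bags containing v is connected in the bag tree. The decomposition is therefore valid. The largest bag has 3 vertices, so the width is 2.

Yes; width 2.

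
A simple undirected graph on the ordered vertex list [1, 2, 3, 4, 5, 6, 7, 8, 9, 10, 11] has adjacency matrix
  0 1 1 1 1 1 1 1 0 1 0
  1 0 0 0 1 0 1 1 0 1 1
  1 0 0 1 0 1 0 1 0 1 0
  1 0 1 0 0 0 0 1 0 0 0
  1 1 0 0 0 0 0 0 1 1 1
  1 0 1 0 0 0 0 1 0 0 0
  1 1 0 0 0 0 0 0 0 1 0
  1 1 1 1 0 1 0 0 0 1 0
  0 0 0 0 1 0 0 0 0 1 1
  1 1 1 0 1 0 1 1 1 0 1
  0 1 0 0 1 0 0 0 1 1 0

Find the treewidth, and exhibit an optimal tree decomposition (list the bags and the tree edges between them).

Each bag holds 4 vertices, so the decomposition has width 3, which upper-bounds the treewidth. For the lower bound, the 4 vertices {1, 2, 8, 10} are pairwise adjacent, and any tree decomposition puts a clique entirely inside one bag — forcing width ≥ 3. The upper and lower bounds meet at 3, so that is the treewidth.

Treewidth 3.
One such decomposition:
Bags: B1 = {1, 2, 8, 10}  B2 = {1, 2, 5, 10}  B3 = {2, 5, 10, 11}  B4 = {1, 2, 7, 10}  B5 = {1, 3, 8, 10}  B6 = {1, 3, 6, 8}  B7 = {1, 3, 4, 8}  B8 = {5, 9, 10, 11}
Tree: B1–B2, B2–B3, B2–B4, B1–B5, B5–B6, B6–B7, B3–B8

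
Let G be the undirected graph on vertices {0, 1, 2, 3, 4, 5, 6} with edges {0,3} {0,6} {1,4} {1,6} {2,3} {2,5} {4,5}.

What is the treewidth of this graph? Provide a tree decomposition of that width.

Every bag has size at most 3, so the width is 3 − 1 = 2 and tw(G) ≤ 2. Since 4–5–2–3–0–6–1–4 is a cycle in G, G is not acyclic. Forests are exactly the graphs of treewidth ≤ 1, so tw(G) ≥ 2. Hence tw(G) = 2 exactly.

Treewidth 2.
One such decomposition:
Bags: B1 = {2, 4, 5}  B2 = {2, 3, 4}  B3 = {0, 3, 4}  B4 = {0, 4, 6}  B5 = {1, 4, 6}
Tree: B1–B2, B2–B3, B3–B4, B4–B5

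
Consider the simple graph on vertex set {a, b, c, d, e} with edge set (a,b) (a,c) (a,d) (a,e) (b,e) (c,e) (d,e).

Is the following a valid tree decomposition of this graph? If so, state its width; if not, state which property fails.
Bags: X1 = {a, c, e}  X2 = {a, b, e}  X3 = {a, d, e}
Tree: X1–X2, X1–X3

Yes; width 2.

Checking the three conditions: (i) the bags cover all of {a, b, c, d, e}; (ii) for each edge, some bag contains both endpoints; (iii) the bags containing any fixed vertex form a subtree. All hold, so the decomposition is valid with width 3 − 1 = 2.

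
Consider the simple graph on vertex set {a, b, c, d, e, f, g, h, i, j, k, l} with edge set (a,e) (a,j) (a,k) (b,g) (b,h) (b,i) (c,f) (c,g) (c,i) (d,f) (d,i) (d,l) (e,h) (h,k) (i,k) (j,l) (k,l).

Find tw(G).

3

A width-3 tree decomposition is:
Bags: B1 = {b, c, f, g}  B2 = {b, c, f, i}  B3 = {b, d, f, i}  B4 = {b, d, h, i}  B5 = {d, h, i, k}  B6 = {d, h, k, l}  B7 = {e, h, k, l}  B8 = {a, e, k, l}  B9 = {a, e, j, l}
Tree: B1–B2, B2–B3, B3–B4, B4–B5, B5–B6, B6–B7, B7–B8, B8–B9
Each bag holds 4 vertices, so the decomposition has width 3, which upper-bounds the treewidth. For the lower bound: the 4 vertex sets {c,f,g}, {b}, {i}, {d,h,k,l} are disjoint, each induces a connected subgraph, and every pair is joined by at least one edge of G. Contracting each set to a single vertex therefore yields K_{4} as a minor, and since treewidth is minor-monotone, tw(G) ≥ tw(K_{4}) = 3. The upper and lower bounds meet at 3, so that is the treewidth.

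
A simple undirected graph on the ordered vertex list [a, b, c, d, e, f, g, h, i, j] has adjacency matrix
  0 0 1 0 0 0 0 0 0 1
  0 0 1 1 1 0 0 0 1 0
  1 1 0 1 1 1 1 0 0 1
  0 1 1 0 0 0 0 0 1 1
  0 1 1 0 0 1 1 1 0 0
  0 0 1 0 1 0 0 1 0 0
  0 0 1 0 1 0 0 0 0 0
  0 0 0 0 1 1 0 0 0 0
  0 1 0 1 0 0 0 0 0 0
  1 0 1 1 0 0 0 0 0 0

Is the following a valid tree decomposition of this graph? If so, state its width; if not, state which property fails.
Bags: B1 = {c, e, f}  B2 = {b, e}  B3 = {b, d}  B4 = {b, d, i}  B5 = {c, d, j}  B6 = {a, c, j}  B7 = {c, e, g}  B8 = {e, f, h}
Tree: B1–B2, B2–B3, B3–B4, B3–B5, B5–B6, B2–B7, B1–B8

A tree decomposition must satisfy three properties: every vertex lies in some bag; for every edge, both endpoints lie together in some bag; and for every vertex, the bags containing it form a connected subtree. Here edge (c,b) lies in no bag, so the decomposition is invalid.

No — edge (c,b) lies in no bag.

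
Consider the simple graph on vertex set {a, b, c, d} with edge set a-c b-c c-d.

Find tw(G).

1

A width-1 tree decomposition is:
Bags: B1 = {a, c}  B2 = {b, c}  B3 = {c, d}
Tree: B1–B2, B2–B3
Each bag holds 2 vertices, so the decomposition has width 1, which upper-bounds the treewidth. Any graph with an edge has treewidth ≥ 1, and G has the edge a–c. The upper and lower bounds meet at 1, so that is the treewidth.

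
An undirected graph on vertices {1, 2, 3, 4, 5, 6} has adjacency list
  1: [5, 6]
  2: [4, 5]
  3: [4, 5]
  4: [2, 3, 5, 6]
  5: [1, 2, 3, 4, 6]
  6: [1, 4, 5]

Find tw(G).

A width-2 tree decomposition is:
Bags: B1 = {2, 4, 5}  B2 = {4, 5, 6}  B3 = {1, 5, 6}  B4 = {3, 4, 5}
Tree: B1–B2, B2–B3, B1–B4
Every bag has size at most 3, so the width is 3 − 1 = 2 and tw(G) ≤ 2. On the other hand G contains the 3-clique {1, 5, 6}. A clique must lie in a single bag of any decomposition, so no decomposition can have width below 2. Therefore the treewidth is 2.

2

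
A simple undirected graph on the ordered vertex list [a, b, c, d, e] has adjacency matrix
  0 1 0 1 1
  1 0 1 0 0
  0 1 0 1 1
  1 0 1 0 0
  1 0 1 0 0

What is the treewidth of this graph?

A width-2 tree decomposition is:
Bags: B1 = {a, c, d}  B2 = {a, b, c}  B3 = {a, c, e}
Tree: B1–B2, B2–B3
Each bag holds 3 vertices, so the decomposition has width 2, which upper-bounds the treewidth. Since c–d–a–b–c is a cycle in G, G is not acyclic. Forests are exactly the graphs of treewidth ≤ 1, so tw(G) ≥ 2. The upper and lower bounds meet at 2, so that is the treewidth.

2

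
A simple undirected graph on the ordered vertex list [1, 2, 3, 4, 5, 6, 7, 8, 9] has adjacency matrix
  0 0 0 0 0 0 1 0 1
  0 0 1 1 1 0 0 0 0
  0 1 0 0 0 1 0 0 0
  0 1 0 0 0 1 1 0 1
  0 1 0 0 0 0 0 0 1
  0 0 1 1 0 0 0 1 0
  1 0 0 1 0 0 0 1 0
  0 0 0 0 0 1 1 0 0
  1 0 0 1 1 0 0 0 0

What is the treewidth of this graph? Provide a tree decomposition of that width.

Every bag has size at most 4, so the width is 4 − 1 = 3 and tw(G) ≤ 3. For the lower bound: the 4 vertex sets {3,6,8}, {2}, {4}, {1,5,7,9} are disjoint, each induces a connected subgraph, and every pair is joined by at least one edge of G. Contracting each set to a single vertex therefore yields K_{4} as a minor, and since treewidth is minor-monotone, tw(G) ≥ tw(K_{4}) = 3. Therefore the treewidth is 3.

Treewidth 3.
One optimal decomposition is:
Bags: B1 = {2, 3, 6, 8}  B2 = {2, 4, 6, 8}  B3 = {2, 4, 7, 8}  B4 = {2, 4, 5, 7}  B5 = {4, 5, 7, 9}  B6 = {1, 5, 7, 9}
Tree: B1–B2, B2–B3, B3–B4, B4–B5, B5–B6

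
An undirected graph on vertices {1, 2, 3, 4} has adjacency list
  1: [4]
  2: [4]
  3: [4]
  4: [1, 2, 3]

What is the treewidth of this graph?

1

A width-1 tree decomposition is:
Bags: B1 = {1, 4}  B2 = {2, 4}  B3 = {3, 4}
Tree: B1–B2, B2–B3
Each bag holds 2 vertices, so the decomposition has width 1, which upper-bounds the treewidth. Since G has at least one edge (e.g. 1–4), it is not an edgeless graph, so tw(G) ≥ 1. Therefore the treewidth is 1.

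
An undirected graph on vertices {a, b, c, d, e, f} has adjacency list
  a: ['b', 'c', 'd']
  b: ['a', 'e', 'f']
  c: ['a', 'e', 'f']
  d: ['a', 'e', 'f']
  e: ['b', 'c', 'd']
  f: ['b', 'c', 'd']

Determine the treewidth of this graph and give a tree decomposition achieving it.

Every bag has size at most 4, so the width is 4 − 1 = 3 and tw(G) ≤ 3. For the lower bound: the 4 vertex sets {d,e}, {a,c}, {b}, {f} are disjoint, each induces a connected subgraph, and every pair is joined by at least one edge of G. Contracting each set to a single vertex therefore yields K_{4} as a minor, and since treewidth is minor-monotone, tw(G) ≥ tw(K_{4}) = 3. Combining the bounds, tw(G) = 3.

Treewidth 3.
Bags: B1 = {b, c, d, e}  B2 = {a, b, c, d}  B3 = {b, c, d, f}
Tree: B1–B2, B2–B3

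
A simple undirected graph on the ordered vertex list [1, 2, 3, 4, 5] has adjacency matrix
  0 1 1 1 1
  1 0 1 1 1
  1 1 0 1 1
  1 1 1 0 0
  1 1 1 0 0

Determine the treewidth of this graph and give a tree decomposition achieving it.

Treewidth 3.
One such decomposition:
Bags: B1 = {1, 2, 3, 4}  B2 = {1, 2, 3, 5}
Tree: B1–B2

Each bag holds 4 vertices, so the decomposition has width 3, which upper-bounds the treewidth. Conversely, {1, 2, 3, 4} is a clique of size 4, and the vertices of any clique must share a bag in every tree decomposition; so some bag has ≥ 4 vertices and tw(G) ≥ 3. Hence tw(G) = 3 exactly.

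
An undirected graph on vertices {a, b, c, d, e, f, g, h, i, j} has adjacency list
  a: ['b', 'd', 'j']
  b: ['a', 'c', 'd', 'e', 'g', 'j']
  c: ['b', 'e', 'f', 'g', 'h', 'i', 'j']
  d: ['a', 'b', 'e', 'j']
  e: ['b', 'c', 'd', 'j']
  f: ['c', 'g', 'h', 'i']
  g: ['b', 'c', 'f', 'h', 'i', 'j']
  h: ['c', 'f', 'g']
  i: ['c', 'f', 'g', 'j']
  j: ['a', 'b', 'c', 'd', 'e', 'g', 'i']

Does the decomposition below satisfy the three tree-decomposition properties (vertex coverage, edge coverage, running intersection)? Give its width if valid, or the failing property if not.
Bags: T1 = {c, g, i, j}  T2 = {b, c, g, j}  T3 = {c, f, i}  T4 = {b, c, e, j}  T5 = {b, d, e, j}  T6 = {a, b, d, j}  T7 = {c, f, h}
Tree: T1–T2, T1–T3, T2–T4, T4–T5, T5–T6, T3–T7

No — edge (g,f) lies in no bag.

A tree decomposition must satisfy three properties: every vertex lies in some bag; for every edge, both endpoints lie together in some bag; and for every vertex, the bags containing it form a connected subtree. Here edge (g,f) lies in no bag, so the decomposition is invalid.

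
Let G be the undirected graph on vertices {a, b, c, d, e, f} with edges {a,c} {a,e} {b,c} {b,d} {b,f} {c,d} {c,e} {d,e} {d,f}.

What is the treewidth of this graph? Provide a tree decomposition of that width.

Treewidth 2.
One such decomposition:
Bags: B1 = {b, c, d}  B2 = {c, d, e}  B3 = {a, c, e}  B4 = {b, d, f}
Tree: B1–B2, B2–B3, B1–B4

Every bag has size at most 3, so the width is 3 − 1 = 2 and tw(G) ≤ 2. Conversely, {c, d, e} is a clique of size 3, and the vertices of any clique must share a bag in every tree decomposition; so some bag has ≥ 3 vertices and tw(G) ≥ 2. The upper and lower bounds meet at 2, so that is the treewidth.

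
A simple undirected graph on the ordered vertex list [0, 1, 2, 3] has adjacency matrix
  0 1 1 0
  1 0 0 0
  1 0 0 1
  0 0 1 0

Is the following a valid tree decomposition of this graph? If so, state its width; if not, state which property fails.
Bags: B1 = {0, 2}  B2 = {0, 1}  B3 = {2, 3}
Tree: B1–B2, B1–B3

Yes; width 1.

Vertex coverage: the bags together contain {0, 1, 2, 3}, the full vertex set. Edge coverage: each edge of G has both endpoints in at least one bag. Running intersection: for every vertex, the bags containing it form a connected subtree. All three properties hold, so this is a valid tree decomposition of width max|bag| − 1 = 1, and hence tw(G) ≤ 1.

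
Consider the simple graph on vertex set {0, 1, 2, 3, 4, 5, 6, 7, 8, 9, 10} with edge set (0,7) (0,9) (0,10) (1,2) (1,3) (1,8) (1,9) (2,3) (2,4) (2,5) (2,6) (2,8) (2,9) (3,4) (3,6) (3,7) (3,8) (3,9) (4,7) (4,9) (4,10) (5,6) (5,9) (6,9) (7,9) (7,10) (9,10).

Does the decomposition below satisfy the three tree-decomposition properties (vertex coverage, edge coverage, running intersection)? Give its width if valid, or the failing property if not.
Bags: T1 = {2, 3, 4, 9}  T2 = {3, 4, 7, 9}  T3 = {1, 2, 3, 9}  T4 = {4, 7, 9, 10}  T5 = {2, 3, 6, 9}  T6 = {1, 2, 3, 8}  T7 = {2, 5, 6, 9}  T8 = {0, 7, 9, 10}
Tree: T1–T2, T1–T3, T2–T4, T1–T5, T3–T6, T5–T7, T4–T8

Checking the three conditions: (i) the bags cover all of {0, 1, 2, 3, 4, 5, 6, 7, 8, 9, 10}; (ii) for each edge, some bag contains both endpoints; (iii) the bags containing any fixed vertex form a subtree. All hold, so the decomposition is valid with width 4 − 1 = 3.

Yes; width 3.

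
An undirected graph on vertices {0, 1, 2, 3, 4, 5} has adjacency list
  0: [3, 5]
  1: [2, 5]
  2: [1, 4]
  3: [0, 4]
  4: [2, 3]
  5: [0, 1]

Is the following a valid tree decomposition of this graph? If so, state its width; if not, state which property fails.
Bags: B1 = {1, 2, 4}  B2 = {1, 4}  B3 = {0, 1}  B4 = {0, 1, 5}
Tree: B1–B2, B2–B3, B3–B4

A tree decomposition must satisfy three properties: every vertex lies in some bag; for every edge, both endpoints lie together in some bag; and for every vertex, the bags containing it form a connected subtree. Here vertex 3 appears in no bag, so the decomposition is invalid.

No — vertex 3 appears in no bag.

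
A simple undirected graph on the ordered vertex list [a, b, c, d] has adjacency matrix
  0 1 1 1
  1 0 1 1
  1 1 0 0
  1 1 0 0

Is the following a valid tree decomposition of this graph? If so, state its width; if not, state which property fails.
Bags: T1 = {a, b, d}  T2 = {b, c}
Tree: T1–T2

A tree decomposition must satisfy three properties: every vertex lies in some bag; for every edge, both endpoints lie together in some bag; and for every vertex, the bags containing it form a connected subtree. Here edge (a,c) lies in no bag, so the decomposition is invalid.

No — edge (a,c) lies in no bag.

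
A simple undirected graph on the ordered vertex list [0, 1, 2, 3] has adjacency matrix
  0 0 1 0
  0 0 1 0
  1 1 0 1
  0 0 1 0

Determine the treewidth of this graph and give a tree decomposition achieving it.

Each bag holds 2 vertices, so the decomposition has width 1, which upper-bounds the treewidth. Any graph with an edge has treewidth ≥ 1, and G has the edge 2–1. The upper and lower bounds meet at 1, so that is the treewidth.

Treewidth 1.
One optimal decomposition is:
Bags: B1 = {1, 2}  B2 = {2, 3}  B3 = {0, 2}
Tree: B1–B2, B1–B3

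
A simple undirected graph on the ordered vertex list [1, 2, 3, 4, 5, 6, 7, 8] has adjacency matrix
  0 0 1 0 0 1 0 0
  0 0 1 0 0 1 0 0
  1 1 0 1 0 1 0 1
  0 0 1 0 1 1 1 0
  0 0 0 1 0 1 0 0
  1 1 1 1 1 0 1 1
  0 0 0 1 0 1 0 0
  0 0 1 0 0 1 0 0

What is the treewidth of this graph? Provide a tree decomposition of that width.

Treewidth 2.
Bags: B1 = {1, 3, 6}  B2 = {3, 4, 6}  B3 = {4, 5, 6}  B4 = {4, 6, 7}  B5 = {3, 6, 8}  B6 = {2, 3, 6}
Tree: B1–B2, B2–B3, B2–B4, B1–B5, B2–B6

Each bag holds 3 vertices, so the decomposition has width 2, which upper-bounds the treewidth. Conversely, {3, 6, 8} is a clique of size 3, and the vertices of any clique must share a bag in every tree decomposition; so some bag has ≥ 3 vertices and tw(G) ≥ 2. Hence tw(G) = 2 exactly.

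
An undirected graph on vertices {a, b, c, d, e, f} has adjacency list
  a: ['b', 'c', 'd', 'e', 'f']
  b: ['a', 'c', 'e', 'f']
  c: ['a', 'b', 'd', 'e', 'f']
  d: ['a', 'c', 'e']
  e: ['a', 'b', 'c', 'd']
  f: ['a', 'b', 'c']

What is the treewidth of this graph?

3

A width-3 tree decomposition is:
Bags: B1 = {a, b, c, e}  B2 = {a, b, c, f}  B3 = {a, c, d, e}
Tree: B1–B2, B1–B3
Each bag holds 4 vertices, so the decomposition has width 3, which upper-bounds the treewidth. For the lower bound, the 4 vertices {a, c, d, e} are pairwise adjacent, and any tree decomposition puts a clique entirely inside one bag — forcing width ≥ 3. Hence tw(G) = 3 exactly.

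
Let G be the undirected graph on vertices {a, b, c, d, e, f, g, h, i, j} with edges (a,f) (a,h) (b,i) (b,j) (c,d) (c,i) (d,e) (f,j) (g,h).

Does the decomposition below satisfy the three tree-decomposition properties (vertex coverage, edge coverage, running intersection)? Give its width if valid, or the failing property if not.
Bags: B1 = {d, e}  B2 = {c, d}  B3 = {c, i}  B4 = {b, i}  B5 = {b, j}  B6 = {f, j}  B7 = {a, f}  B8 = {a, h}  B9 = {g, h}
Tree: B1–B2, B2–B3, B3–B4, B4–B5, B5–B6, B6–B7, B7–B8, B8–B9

Yes; width 1.

Every vertex of G appears in some bag (union = {a, b, c, d, e, f, g, h, i, j}); every edge is covered by a bag; and for each vertex v the set of bags containing v is connected in the bag tree. The decomposition is therefore valid. The largest bag has 2 vertices, so the width is 1.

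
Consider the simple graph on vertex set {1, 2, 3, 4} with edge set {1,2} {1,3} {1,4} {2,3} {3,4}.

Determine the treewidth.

A width-2 tree decomposition is:
Bags: B1 = {1, 3, 4}  B2 = {1, 2, 3}
Tree: B1–B2
The largest bag has 3 vertices, giving width 2; this decomposition certifies tw(G) ≤ 2. For the lower bound, the 3 vertices {1, 2, 3} are pairwise adjacent, and any tree decomposition puts a clique entirely inside one bag — forcing width ≥ 2. The upper and lower bounds meet at 2, so that is the treewidth.

2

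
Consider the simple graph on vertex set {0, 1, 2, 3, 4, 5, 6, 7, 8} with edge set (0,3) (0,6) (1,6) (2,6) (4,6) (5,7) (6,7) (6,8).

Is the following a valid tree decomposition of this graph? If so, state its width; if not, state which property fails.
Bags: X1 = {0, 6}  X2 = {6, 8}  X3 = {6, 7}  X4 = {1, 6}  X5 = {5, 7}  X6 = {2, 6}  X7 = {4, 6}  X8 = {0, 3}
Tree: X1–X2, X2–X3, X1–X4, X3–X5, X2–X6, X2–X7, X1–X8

Checking the three conditions: (i) the bags cover all of {0, 1, 2, 3, 4, 5, 6, 7, 8}; (ii) for each edge, some bag contains both endpoints; (iii) the bags containing any fixed vertex form a subtree. All hold, so the decomposition is valid with width 2 − 1 = 1.

Yes; width 1.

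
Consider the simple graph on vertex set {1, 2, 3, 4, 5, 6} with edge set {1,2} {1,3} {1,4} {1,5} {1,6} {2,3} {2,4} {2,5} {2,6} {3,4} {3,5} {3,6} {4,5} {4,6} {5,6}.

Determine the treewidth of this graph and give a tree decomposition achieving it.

A single bag containing all 6 vertices is trivially a valid decomposition of width 5. Conversely, {1, 2, 3, 4, 5, 6} is a clique of size 6, and the vertices of any clique must share a bag in every tree decomposition; so some bag has ≥ 6 vertices and tw(G) ≥ 5. The upper and lower bounds meet at 5, so that is the treewidth.

Treewidth 5.
One optimal decomposition is:
Bags: B1 = {1, 2, 3, 4, 5, 6}
Tree: (single bag)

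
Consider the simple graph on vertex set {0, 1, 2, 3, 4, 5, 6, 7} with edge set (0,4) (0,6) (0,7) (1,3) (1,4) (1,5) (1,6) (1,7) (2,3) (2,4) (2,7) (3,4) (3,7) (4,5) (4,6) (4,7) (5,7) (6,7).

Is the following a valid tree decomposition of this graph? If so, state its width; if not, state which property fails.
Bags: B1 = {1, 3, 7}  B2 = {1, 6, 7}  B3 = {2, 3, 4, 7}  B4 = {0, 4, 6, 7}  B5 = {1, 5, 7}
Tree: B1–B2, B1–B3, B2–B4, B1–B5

A tree decomposition must satisfy three properties: every vertex lies in some bag; for every edge, both endpoints lie together in some bag; and for every vertex, the bags containing it form a connected subtree. Here edge (4,1) lies in no bag, so the decomposition is invalid.

No — edge (4,1) lies in no bag.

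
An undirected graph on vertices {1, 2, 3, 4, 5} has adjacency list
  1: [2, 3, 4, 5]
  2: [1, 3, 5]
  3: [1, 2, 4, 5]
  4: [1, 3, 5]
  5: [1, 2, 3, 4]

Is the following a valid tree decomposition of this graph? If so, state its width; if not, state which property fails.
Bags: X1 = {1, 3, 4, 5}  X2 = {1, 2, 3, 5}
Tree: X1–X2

Yes; width 3.

Every vertex of G appears in some bag (union = {1, 2, 3, 4, 5}); every edge is covered by a bag; and for each vertex v the set of bags containing v is connected in the bag tree. The decomposition is therefore valid. The largest bag has 4 vertices, so the width is 3.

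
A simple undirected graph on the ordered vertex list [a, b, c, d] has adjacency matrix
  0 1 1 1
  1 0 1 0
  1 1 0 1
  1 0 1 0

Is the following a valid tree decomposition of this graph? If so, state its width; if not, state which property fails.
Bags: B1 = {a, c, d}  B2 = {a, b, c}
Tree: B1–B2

Yes; width 2.

Every vertex of G appears in some bag (union = {a, b, c, d}); every edge is covered by a bag; and for each vertex v the set of bags containing v is connected in the bag tree. The decomposition is therefore valid. The largest bag has 3 vertices, so the width is 2.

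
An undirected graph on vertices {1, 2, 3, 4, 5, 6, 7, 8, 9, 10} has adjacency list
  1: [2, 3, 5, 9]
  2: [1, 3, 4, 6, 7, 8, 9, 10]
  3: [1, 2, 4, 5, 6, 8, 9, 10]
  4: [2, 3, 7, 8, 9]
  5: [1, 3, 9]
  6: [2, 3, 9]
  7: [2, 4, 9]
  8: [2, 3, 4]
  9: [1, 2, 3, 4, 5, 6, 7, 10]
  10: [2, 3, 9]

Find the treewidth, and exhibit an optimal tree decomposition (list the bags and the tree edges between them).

Each bag holds 4 vertices, so the decomposition has width 3, which upper-bounds the treewidth. For the lower bound, the 4 vertices {2, 3, 4, 8} are pairwise adjacent, and any tree decomposition puts a clique entirely inside one bag — forcing width ≥ 3. Therefore the treewidth is 3.

Treewidth 3.
One optimal decomposition is:
Bags: B1 = {2, 3, 4, 9}  B2 = {2, 4, 7, 9}  B3 = {2, 3, 9, 10}  B4 = {2, 3, 4, 8}  B5 = {1, 2, 3, 9}  B6 = {2, 3, 6, 9}  B7 = {1, 3, 5, 9}
Tree: B1–B2, B1–B3, B1–B4, B3–B5, B1–B6, B5–B7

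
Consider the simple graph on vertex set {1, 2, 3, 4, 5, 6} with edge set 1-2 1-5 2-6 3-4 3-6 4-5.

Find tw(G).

2

A width-2 tree decomposition is:
Bags: B1 = {1, 4, 5}  B2 = {1, 3, 4}  B3 = {1, 3, 6}  B4 = {1, 2, 6}
Tree: B1–B2, B2–B3, B3–B4
Every bag has size at most 3, so the width is 3 − 1 = 2 and tw(G) ≤ 2. The edges 1–5–4–3–6–2–1 form a cycle, so G is not a tree and its treewidth is at least 2. Combining the bounds, tw(G) = 2.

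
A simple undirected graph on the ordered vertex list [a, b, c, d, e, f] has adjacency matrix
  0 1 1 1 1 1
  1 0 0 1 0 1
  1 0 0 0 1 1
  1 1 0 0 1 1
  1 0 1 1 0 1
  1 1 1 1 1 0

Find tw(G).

A width-3 tree decomposition is:
Bags: B1 = {a, c, e, f}  B2 = {a, d, e, f}  B3 = {a, b, d, f}
Tree: B1–B2, B2–B3
Each bag holds 4 vertices, so the decomposition has width 3, which upper-bounds the treewidth. On the other hand G contains the 4-clique {a, d, e, f}. A clique must lie in a single bag of any decomposition, so no decomposition can have width below 3. Hence tw(G) = 3 exactly.

3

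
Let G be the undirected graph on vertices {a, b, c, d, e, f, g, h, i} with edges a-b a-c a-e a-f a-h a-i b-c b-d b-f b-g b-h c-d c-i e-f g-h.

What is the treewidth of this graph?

A width-2 tree decomposition is:
Bags: B1 = {a, b, c}  B2 = {a, b, h}  B3 = {a, b, f}  B4 = {a, c, i}  B5 = {b, g, h}  B6 = {a, e, f}  B7 = {b, c, d}
Tree: B1–B2, B1–B3, B1–B4, B2–B5, B3–B6, B1–B7
Each bag holds 3 vertices, so the decomposition has width 2, which upper-bounds the treewidth. Conversely, {a, e, f} is a clique of size 3, and the vertices of any clique must share a bag in every tree decomposition; so some bag has ≥ 3 vertices and tw(G) ≥ 2. Hence tw(G) = 2 exactly.

2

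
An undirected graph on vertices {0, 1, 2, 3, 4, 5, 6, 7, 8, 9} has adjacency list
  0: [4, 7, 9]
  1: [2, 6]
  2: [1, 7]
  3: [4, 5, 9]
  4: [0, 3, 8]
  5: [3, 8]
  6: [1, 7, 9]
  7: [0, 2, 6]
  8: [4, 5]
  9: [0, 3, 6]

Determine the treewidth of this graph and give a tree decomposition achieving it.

Each bag holds 3 vertices, so the decomposition has width 2, which upper-bounds the treewidth. Since 8–5–3–4–8 is a cycle in G, G is not acyclic. Forests are exactly the graphs of treewidth ≤ 1, so tw(G) ≥ 2. Hence tw(G) = 2 exactly.

Treewidth 2.
Bags: B1 = {4, 5, 8}  B2 = {3, 4, 5}  B3 = {0, 3, 4}  B4 = {0, 3, 9}  B5 = {0, 7, 9}  B6 = {6, 7, 9}  B7 = {2, 6, 7}  B8 = {1, 2, 6}
Tree: B1–B2, B2–B3, B3–B4, B4–B5, B5–B6, B6–B7, B7–B8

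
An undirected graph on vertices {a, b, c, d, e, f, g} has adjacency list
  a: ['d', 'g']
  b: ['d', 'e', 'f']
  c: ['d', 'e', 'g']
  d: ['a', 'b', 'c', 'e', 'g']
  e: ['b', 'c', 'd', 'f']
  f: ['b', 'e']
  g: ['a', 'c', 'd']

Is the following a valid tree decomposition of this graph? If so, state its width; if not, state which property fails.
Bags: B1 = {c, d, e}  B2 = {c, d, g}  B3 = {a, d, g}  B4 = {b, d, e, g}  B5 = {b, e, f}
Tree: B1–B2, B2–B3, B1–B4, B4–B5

No — bags containing vertex g are not connected in the tree.

A tree decomposition must satisfy three properties: every vertex lies in some bag; for every edge, both endpoints lie together in some bag; and for every vertex, the bags containing it form a connected subtree. Here bags containing vertex g are not connected in the tree, so the decomposition is invalid.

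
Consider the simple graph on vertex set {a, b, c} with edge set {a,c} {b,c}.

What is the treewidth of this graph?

1

A width-1 tree decomposition is:
Bags: B1 = {a, c}  B2 = {b, c}
Tree: B1–B2
Every bag has size at most 2, so the width is 2 − 1 = 1 and tw(G) ≤ 1. G has an edge, so its treewidth is at least 1. Hence tw(G) = 1 exactly.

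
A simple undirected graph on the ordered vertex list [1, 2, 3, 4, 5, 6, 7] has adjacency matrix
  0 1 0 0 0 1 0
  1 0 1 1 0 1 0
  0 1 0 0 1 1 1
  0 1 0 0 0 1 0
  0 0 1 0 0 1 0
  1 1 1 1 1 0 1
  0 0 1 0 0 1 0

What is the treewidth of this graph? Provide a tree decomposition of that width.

Each bag holds 3 vertices, so the decomposition has width 2, which upper-bounds the treewidth. On the other hand G contains the 3-clique {1, 2, 6}. A clique must lie in a single bag of any decomposition, so no decomposition can have width below 2. Therefore the treewidth is 2.

Treewidth 2.
Bags: B1 = {2, 3, 6}  B2 = {1, 2, 6}  B3 = {3, 5, 6}  B4 = {3, 6, 7}  B5 = {2, 4, 6}
Tree: B1–B2, B1–B3, B3–B4, B2–B5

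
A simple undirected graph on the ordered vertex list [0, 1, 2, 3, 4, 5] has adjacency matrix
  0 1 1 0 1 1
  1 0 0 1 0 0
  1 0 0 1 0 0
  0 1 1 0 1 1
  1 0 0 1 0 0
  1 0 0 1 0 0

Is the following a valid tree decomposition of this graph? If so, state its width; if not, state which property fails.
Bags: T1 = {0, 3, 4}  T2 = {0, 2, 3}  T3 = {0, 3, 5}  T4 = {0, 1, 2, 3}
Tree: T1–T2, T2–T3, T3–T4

A tree decomposition must satisfy three properties: every vertex lies in some bag; for every edge, both endpoints lie together in some bag; and for every vertex, the bags containing it form a connected subtree. Here bags containing vertex 2 are not connected in the tree, so the decomposition is invalid.

No — bags containing vertex 2 are not connected in the tree.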